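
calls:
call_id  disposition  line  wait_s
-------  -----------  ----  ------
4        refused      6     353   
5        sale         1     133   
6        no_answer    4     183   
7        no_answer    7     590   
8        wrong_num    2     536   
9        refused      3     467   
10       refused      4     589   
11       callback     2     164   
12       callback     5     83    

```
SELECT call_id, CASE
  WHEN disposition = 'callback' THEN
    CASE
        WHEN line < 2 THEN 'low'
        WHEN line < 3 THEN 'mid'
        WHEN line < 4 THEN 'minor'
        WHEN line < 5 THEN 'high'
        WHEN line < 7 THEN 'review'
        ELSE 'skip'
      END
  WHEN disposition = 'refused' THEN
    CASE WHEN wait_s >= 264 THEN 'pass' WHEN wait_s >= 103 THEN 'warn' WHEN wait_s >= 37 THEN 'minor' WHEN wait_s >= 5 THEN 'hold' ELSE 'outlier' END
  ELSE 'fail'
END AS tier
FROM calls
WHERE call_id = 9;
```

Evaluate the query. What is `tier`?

call_id = 9: disposition=refused, line=3, wait_s=467.
disposition='refused' → inner[wait_s >= 264] → pass

pass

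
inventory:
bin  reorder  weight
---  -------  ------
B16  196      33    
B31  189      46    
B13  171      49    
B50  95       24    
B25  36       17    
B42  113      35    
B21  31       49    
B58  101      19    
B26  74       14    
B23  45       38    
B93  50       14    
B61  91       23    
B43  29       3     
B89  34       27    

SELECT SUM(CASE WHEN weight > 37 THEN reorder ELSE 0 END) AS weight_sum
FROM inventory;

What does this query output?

436

bin=B16: ✗
bin=B31: ✓ → 189
bin=B13: ✓ → 171
bin=B50: ✗
bin=B25: ✗
bin=B42: ✗
bin=B21: ✓ → 31
bin=B58: ✗
bin=B26: ✗
bin=B23: ✓ → 45
bin=B93: ✗
bin=B61: ✗
bin=B43: ✗
bin=B89: ✗
weight_sum = 189 + 171 + 31 + 45 = 436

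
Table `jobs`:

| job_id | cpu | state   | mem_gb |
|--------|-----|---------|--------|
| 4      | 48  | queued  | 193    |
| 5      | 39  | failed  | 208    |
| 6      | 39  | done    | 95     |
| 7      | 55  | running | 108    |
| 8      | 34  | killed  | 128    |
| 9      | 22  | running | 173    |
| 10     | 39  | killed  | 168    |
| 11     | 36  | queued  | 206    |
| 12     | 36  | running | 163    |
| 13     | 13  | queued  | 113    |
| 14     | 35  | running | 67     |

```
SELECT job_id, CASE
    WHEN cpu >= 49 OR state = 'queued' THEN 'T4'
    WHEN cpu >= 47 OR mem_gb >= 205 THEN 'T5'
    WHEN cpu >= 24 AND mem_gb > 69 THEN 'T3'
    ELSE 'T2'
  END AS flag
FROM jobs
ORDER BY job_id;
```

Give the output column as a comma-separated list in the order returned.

job_id=4: cpu >= 49 OR state = 'queued' → T4
job_id=5: cpu >= 47 OR mem_gb >= 205 → T5
job_id=6: cpu >= 24 AND mem_gb > 69 → T3
job_id=7: cpu >= 49 OR state = 'queued' → T4
job_id=8: cpu >= 24 AND mem_gb > 69 → T3
job_id=9: ELSE → T2
job_id=10: cpu >= 24 AND mem_gb > 69 → T3
job_id=11: cpu >= 49 OR state = 'queued' → T4
job_id=12: cpu >= 24 AND mem_gb > 69 → T3
job_id=13: cpu >= 49 OR state = 'queued' → T4
job_id=14: ELSE → T2

T4, T5, T3, T4, T3, T2, T3, T4, T3, T4, T2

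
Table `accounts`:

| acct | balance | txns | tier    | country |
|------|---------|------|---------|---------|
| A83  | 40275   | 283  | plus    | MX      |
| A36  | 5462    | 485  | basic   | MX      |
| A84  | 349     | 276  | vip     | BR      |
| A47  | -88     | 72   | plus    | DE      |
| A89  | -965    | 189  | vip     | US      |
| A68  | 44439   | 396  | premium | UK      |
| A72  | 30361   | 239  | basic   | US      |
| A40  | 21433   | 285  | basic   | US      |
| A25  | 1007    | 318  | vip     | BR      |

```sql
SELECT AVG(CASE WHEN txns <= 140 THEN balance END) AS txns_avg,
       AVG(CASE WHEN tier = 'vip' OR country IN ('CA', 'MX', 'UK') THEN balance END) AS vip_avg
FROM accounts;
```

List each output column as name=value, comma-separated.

[txns_avg: txns <= 140]
acct=A83: ✗
acct=A36: ✗
acct=A84: ✗
acct=A47: ✓ → -88
acct=A89: ✗
acct=A68: ✗
acct=A72: ✗
acct=A40: ✗
acct=A25: ✗
txns_avg = -88
—
[vip_avg: tier = 'vip' OR country IN ('CA', 'MX', 'UK')]
acct=A83: ✓ → 40275
acct=A36: ✓ → 5462
acct=A84: ✓ → 349
acct=A47: ✗
acct=A89: ✓ → -965
acct=A68: ✓ → 44439
acct=A72: ✗
acct=A40: ✗
acct=A25: ✓ → 1007
vip_avg = (40275 + 5462 + 349 + -965 + 44439 + 1007) / 6 = 15094.5

txns_avg=-88, vip_avg=15094.5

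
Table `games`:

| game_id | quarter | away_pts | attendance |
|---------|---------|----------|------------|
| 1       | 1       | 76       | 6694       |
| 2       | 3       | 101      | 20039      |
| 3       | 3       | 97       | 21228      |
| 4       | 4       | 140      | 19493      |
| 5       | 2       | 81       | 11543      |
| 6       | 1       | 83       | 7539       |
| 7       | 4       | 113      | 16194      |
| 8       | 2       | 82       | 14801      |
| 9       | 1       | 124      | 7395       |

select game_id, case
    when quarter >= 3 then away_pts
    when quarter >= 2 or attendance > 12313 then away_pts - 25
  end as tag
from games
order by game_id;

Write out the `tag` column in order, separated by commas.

game_id=1: (no match → NULL) → NULL
game_id=2: quarter >= 3 → 101
game_id=3: quarter >= 3 → 97
game_id=4: quarter >= 3 → 140
game_id=5: quarter >= 2 or attendance > 12313 → 56
game_id=6: (no match → NULL) → NULL
game_id=7: quarter >= 3 → 113
game_id=8: quarter >= 2 or attendance > 12313 → 57
game_id=9: (no match → NULL) → NULL

NULL, 101, 97, 140, 56, NULL, 113, 57, NULL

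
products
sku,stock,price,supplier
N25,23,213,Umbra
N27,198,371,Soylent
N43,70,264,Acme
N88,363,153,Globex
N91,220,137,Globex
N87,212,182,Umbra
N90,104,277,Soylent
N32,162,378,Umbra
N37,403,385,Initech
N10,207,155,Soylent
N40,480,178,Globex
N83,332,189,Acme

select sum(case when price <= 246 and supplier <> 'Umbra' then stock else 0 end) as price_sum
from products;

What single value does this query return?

sku=N25: ✗
sku=N27: ✗
sku=N43: ✗
sku=N88: ✓ → 363
sku=N91: ✓ → 220
sku=N87: ✗
sku=N90: ✗
sku=N32: ✗
sku=N37: ✗
sku=N10: ✓ → 207
sku=N40: ✓ → 480
sku=N83: ✓ → 332
price_sum = 363 + 220 + 207 + 480 + 332 = 1602

1602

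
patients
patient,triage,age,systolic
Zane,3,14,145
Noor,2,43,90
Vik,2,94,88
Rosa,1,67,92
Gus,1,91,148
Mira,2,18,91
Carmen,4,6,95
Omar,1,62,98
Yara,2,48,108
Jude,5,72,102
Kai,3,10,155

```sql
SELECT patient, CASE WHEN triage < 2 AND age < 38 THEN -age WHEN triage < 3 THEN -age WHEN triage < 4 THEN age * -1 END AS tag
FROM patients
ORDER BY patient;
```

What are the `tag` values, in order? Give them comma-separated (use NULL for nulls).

NULL, -91, NULL, -10, -18, -43, -62, -67, -94, -48, -14

patient=Carmen: (no match → NULL) → NULL
patient=Gus: triage < 3 → -91
patient=Jude: (no match → NULL) → NULL
patient=Kai: triage < 4 → -10
patient=Mira: triage < 3 → -18
patient=Noor: triage < 3 → -43
patient=Omar: triage < 3 → -62
patient=Rosa: triage < 3 → -67
patient=Vik: triage < 3 → -94
patient=Yara: triage < 3 → -48
patient=Zane: triage < 4 → -14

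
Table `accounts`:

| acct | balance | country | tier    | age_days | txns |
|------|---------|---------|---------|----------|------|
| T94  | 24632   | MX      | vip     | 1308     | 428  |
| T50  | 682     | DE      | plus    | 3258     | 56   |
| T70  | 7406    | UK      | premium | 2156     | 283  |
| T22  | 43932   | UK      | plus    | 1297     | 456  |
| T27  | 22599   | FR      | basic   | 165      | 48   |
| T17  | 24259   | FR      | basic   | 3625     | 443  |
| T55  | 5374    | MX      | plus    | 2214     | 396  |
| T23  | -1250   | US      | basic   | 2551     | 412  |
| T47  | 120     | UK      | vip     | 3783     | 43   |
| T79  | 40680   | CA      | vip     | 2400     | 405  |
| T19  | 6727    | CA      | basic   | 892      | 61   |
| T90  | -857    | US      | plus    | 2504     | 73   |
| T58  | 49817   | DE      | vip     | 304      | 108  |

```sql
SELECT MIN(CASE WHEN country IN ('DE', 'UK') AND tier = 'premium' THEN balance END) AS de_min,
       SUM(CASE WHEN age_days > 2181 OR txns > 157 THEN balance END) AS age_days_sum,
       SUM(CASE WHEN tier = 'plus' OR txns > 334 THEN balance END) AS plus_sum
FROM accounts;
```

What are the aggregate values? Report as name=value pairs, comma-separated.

[de_min: country IN ('DE', 'UK') AND tier = 'premium']
acct=T94: ✗
acct=T50: ✗
acct=T70: ✓ → 7406
acct=T22: ✗
acct=T27: ✗
acct=T17: ✗
acct=T55: ✗
acct=T23: ✗
acct=T47: ✗
acct=T79: ✗
acct=T19: ✗
acct=T90: ✗
acct=T58: ✗
de_min = MIN(7406) = 7406
—
[age_days_sum: age_days > 2181 OR txns > 157]
acct=T94: ✓ → 24632
acct=T50: ✓ → 682
acct=T70: ✓ → 7406
acct=T22: ✓ → 43932
acct=T27: ✗
acct=T17: ✓ → 24259
acct=T55: ✓ → 5374
acct=T23: ✓ → -1250
acct=T47: ✓ → 120
acct=T79: ✓ → 40680
acct=T19: ✗
acct=T90: ✓ → -857
acct=T58: ✗
age_days_sum = 24632 + 682 + 7406 + 43932 + 24259 + 5374 + -1250 + 120 + 40680 + -857 = 144978
—
[plus_sum: tier = 'plus' OR txns > 334]
acct=T94: ✓ → 24632
acct=T50: ✓ → 682
acct=T70: ✗
acct=T22: ✓ → 43932
acct=T27: ✗
acct=T17: ✓ → 24259
acct=T55: ✓ → 5374
acct=T23: ✓ → -1250
acct=T47: ✗
acct=T79: ✓ → 40680
acct=T19: ✗
acct=T90: ✓ → -857
acct=T58: ✗
plus_sum = 24632 + 682 + 43932 + 24259 + 5374 + -1250 + 40680 + -857 = 137452

de_min=7406, age_days_sum=144978, plus_sum=137452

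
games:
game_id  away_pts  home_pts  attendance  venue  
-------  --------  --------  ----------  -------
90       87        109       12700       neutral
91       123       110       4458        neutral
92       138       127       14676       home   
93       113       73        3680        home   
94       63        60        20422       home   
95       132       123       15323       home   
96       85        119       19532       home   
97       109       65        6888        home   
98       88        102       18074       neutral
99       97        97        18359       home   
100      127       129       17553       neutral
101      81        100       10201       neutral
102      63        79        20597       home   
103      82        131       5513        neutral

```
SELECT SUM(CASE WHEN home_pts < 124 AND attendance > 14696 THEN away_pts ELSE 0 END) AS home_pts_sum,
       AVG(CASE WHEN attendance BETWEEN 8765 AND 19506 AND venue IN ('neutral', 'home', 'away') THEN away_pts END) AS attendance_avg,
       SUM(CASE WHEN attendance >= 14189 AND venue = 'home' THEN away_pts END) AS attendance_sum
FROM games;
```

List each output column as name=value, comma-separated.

[home_pts_sum: home_pts < 124 AND attendance > 14696]
game_id=90: ✗
game_id=91: ✗
game_id=92: ✗
game_id=93: ✗
game_id=94: ✓ → 63
game_id=95: ✓ → 132
game_id=96: ✓ → 85
game_id=97: ✗
game_id=98: ✓ → 88
game_id=99: ✓ → 97
game_id=100: ✗
game_id=101: ✗
game_id=102: ✓ → 63
game_id=103: ✗
home_pts_sum = 63 + 132 + 85 + 88 + 97 + 63 = 528
—
[attendance_avg: attendance BETWEEN 8765 AND 19506 AND venue IN ('neutral', 'home', 'away')]
game_id=90: ✓ → 87
game_id=91: ✗
game_id=92: ✓ → 138
game_id=93: ✗
game_id=94: ✗
game_id=95: ✓ → 132
game_id=96: ✗
game_id=97: ✗
game_id=98: ✓ → 88
game_id=99: ✓ → 97
game_id=100: ✓ → 127
game_id=101: ✓ → 81
game_id=102: ✗
game_id=103: ✗
attendance_avg = (87 + 138 + 132 + 88 + 97 + 127 + 81) / 7 = 107.1428571429
—
[attendance_sum: attendance >= 14189 AND venue = 'home']
game_id=90: ✗
game_id=91: ✗
game_id=92: ✓ → 138
game_id=93: ✗
game_id=94: ✓ → 63
game_id=95: ✓ → 132
game_id=96: ✓ → 85
game_id=97: ✗
game_id=98: ✗
game_id=99: ✓ → 97
game_id=100: ✗
game_id=101: ✗
game_id=102: ✓ → 63
game_id=103: ✗
attendance_sum = 138 + 63 + 132 + 85 + 97 + 63 = 578

home_pts_sum=528, attendance_avg=107.1428571429, attendance_sum=578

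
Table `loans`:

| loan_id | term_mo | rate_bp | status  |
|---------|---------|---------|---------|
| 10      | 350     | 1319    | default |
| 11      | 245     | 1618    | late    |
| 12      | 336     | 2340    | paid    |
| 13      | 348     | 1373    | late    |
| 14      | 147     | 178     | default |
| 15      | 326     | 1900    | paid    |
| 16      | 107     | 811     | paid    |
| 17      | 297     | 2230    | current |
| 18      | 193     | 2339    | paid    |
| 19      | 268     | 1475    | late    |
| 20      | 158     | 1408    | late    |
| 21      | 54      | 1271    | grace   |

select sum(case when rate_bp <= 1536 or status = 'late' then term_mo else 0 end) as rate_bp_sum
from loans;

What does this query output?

loan_id=10: ✓ → 350
loan_id=11: ✓ → 245
loan_id=12: ✗
loan_id=13: ✓ → 348
loan_id=14: ✓ → 147
loan_id=15: ✗
loan_id=16: ✓ → 107
loan_id=17: ✗
loan_id=18: ✗
loan_id=19: ✓ → 268
loan_id=20: ✓ → 158
loan_id=21: ✓ → 54
rate_bp_sum = 350 + 245 + 348 + 147 + 107 + 268 + 158 + 54 = 1677

1677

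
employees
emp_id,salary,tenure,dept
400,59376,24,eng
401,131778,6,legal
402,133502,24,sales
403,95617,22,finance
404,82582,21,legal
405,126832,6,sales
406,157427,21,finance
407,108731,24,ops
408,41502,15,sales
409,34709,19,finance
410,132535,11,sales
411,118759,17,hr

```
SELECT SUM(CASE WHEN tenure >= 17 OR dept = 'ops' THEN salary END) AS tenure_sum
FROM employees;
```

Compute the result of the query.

790703

emp_id=400: ✓ → 59376
emp_id=401: ✗
emp_id=402: ✓ → 133502
emp_id=403: ✓ → 95617
emp_id=404: ✓ → 82582
emp_id=405: ✗
emp_id=406: ✓ → 157427
emp_id=407: ✓ → 108731
emp_id=408: ✗
emp_id=409: ✓ → 34709
emp_id=410: ✗
emp_id=411: ✓ → 118759
tenure_sum = 59376 + 133502 + 95617 + 82582 + 157427 + 108731 + 34709 + 118759 = 790703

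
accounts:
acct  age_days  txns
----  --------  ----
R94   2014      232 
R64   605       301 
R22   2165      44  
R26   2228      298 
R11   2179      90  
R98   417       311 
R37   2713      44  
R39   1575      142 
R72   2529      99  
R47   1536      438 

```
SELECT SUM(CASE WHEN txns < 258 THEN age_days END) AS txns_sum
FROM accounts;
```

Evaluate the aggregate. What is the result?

acct=R94: ✓ → 2014
acct=R64: ✗
acct=R22: ✓ → 2165
acct=R26: ✗
acct=R11: ✓ → 2179
acct=R98: ✗
acct=R37: ✓ → 2713
acct=R39: ✓ → 1575
acct=R72: ✓ → 2529
acct=R47: ✗
txns_sum = 2014 + 2165 + 2179 + 2713 + 1575 + 2529 = 13175

13175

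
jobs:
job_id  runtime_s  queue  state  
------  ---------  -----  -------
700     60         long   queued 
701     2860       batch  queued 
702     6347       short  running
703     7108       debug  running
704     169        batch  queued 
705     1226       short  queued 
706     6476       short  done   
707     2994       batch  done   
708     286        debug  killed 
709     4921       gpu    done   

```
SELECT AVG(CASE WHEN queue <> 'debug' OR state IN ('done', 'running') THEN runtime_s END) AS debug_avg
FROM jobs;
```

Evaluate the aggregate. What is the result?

job_id=700: ✓ → 60
job_id=701: ✓ → 2860
job_id=702: ✓ → 6347
job_id=703: ✓ → 7108
job_id=704: ✓ → 169
job_id=705: ✓ → 1226
job_id=706: ✓ → 6476
job_id=707: ✓ → 2994
job_id=708: ✗
job_id=709: ✓ → 4921
debug_avg = (60 + 2860 + 6347 + 7108 + 169 + 1226 + 6476 + 2994 + 4921) / 9 = 3573.4444444444

3573.4444444444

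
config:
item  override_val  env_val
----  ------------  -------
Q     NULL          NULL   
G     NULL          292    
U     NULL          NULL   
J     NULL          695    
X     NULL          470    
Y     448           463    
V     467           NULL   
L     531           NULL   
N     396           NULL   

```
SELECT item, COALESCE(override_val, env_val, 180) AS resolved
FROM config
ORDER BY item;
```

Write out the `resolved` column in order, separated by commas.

item=G: override_val=NULL, env_val=292 → 292
item=J: override_val=NULL, env_val=695 → 695
item=L: override_val=531 → 531
item=N: override_val=396 → 396
item=Q: override_val=NULL, env_val=NULL, → literal 180 → 180
item=U: override_val=NULL, env_val=NULL, → literal 180 → 180
item=V: override_val=467 → 467
item=X: override_val=NULL, env_val=470 → 470
item=Y: override_val=448 → 448

292, 695, 531, 396, 180, 180, 467, 470, 448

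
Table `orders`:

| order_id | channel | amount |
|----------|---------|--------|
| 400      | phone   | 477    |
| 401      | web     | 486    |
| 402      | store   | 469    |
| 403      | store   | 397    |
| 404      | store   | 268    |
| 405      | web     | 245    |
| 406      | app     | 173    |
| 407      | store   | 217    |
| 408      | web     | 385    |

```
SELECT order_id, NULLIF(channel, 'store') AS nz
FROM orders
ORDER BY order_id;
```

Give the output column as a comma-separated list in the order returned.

order_id=400: channel=phone vs store: differ → phone
order_id=401: channel=web vs store: differ → web
order_id=402: channel=store vs store: equal → NULL
order_id=403: channel=store vs store: equal → NULL
order_id=404: channel=store vs store: equal → NULL
order_id=405: channel=web vs store: differ → web
order_id=406: channel=app vs store: differ → app
order_id=407: channel=store vs store: equal → NULL
order_id=408: channel=web vs store: differ → web

phone, web, NULL, NULL, NULL, web, app, NULL, web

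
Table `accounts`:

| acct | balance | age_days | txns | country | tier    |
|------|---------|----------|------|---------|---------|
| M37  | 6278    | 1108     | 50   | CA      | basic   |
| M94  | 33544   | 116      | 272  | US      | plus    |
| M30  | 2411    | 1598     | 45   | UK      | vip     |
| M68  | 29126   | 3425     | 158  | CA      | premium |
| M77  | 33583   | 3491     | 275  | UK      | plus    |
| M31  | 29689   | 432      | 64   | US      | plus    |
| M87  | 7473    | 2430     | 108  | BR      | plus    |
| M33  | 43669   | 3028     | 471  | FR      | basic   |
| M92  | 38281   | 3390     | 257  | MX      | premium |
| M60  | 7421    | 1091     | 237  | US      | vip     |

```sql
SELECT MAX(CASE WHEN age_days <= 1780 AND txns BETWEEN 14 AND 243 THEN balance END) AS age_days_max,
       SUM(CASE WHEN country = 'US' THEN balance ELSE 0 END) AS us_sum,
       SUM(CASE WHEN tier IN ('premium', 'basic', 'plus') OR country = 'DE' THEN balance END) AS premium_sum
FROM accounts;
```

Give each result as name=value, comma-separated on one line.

[age_days_max: age_days <= 1780 AND txns BETWEEN 14 AND 243]
acct=M37: ✓ → 6278
acct=M94: ✗
acct=M30: ✓ → 2411
acct=M68: ✗
acct=M77: ✗
acct=M31: ✓ → 29689
acct=M87: ✗
acct=M33: ✗
acct=M92: ✗
acct=M60: ✓ → 7421
age_days_max = MAX(6278, 2411, 29689, 7421) = 29689
—
[us_sum: country = 'US']
acct=M37: ✗
acct=M94: ✓ → 33544
acct=M30: ✗
acct=M68: ✗
acct=M77: ✗
acct=M31: ✓ → 29689
acct=M87: ✗
acct=M33: ✗
acct=M92: ✗
acct=M60: ✓ → 7421
us_sum = 33544 + 29689 + 7421 = 70654
—
[premium_sum: tier IN ('premium', 'basic', 'plus') OR country = 'DE']
acct=M37: ✓ → 6278
acct=M94: ✓ → 33544
acct=M30: ✗
acct=M68: ✓ → 29126
acct=M77: ✓ → 33583
acct=M31: ✓ → 29689
acct=M87: ✓ → 7473
acct=M33: ✓ → 43669
acct=M92: ✓ → 38281
acct=M60: ✗
premium_sum = 6278 + 33544 + 29126 + 33583 + 29689 + 7473 + 43669 + 38281 = 221643

age_days_max=29689, us_sum=70654, premium_sum=221643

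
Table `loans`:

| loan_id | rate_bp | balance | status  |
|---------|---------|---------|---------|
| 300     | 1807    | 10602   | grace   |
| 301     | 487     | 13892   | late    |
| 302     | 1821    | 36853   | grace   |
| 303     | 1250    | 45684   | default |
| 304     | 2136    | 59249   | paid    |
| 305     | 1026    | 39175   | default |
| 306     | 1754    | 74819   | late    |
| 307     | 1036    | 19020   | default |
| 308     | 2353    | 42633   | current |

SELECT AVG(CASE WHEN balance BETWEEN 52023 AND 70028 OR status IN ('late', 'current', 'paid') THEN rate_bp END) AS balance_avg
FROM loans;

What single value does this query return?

loan_id=300: ✗
loan_id=301: ✓ → 487
loan_id=302: ✗
loan_id=303: ✗
loan_id=304: ✓ → 2136
loan_id=305: ✗
loan_id=306: ✓ → 1754
loan_id=307: ✗
loan_id=308: ✓ → 2353
balance_avg = (487 + 2136 + 1754 + 2353) / 4 = 1682.5

1682.5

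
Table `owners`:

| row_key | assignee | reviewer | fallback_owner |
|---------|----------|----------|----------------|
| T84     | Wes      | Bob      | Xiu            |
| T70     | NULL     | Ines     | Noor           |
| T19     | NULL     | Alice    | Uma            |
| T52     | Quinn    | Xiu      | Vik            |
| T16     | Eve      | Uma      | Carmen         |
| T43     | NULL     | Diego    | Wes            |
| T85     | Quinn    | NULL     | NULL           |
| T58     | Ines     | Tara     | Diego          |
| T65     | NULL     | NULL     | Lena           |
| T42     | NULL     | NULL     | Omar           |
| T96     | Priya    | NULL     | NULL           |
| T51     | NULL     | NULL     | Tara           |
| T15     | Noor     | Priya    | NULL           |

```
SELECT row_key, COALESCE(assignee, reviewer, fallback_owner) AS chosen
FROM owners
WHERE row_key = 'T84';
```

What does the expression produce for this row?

row_key = T84: assignee=Wes, reviewer=Bob, fallback_owner=Xiu.
assignee=Wes → Wes

Wes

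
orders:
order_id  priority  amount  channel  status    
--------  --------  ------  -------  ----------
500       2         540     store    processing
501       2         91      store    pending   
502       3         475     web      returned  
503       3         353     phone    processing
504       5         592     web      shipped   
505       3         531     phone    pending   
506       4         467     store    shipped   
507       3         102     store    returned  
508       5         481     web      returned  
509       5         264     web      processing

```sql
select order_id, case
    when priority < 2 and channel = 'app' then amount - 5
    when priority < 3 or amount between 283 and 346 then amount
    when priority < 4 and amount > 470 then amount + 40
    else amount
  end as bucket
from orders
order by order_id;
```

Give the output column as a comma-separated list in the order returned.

540, 91, 515, 353, 592, 571, 467, 102, 481, 264

order_id=500: priority < 3 or amount between 283 and 346 → 540
order_id=501: priority < 3 or amount between 283 and 346 → 91
order_id=502: priority < 4 and amount > 470 → 515
order_id=503: ELSE → 353
order_id=504: ELSE → 592
order_id=505: priority < 4 and amount > 470 → 571
order_id=506: ELSE → 467
order_id=507: ELSE → 102
order_id=508: ELSE → 481
order_id=509: ELSE → 264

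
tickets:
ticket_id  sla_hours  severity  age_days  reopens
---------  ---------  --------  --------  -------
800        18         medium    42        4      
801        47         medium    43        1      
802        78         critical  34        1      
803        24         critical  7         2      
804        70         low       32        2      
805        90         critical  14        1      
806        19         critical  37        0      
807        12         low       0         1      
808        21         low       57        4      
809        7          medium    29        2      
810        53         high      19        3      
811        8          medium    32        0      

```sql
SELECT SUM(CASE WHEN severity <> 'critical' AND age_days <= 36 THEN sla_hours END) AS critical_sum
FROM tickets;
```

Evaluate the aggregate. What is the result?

ticket_id=800: ✗
ticket_id=801: ✗
ticket_id=802: ✗
ticket_id=803: ✗
ticket_id=804: ✓ → 70
ticket_id=805: ✗
ticket_id=806: ✗
ticket_id=807: ✓ → 12
ticket_id=808: ✗
ticket_id=809: ✓ → 7
ticket_id=810: ✓ → 53
ticket_id=811: ✓ → 8
critical_sum = 70 + 12 + 7 + 53 + 8 = 150

150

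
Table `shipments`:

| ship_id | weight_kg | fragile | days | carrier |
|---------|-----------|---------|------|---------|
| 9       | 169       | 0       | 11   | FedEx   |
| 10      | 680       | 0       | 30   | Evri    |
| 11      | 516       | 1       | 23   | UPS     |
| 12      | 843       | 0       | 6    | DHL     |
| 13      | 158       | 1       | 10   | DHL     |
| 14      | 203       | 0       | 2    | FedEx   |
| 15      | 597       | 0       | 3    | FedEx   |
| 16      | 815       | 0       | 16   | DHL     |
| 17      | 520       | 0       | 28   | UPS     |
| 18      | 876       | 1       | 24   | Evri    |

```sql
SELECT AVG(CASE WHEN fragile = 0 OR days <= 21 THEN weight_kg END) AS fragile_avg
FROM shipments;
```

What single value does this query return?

498.125

ship_id=9: ✓ → 169
ship_id=10: ✓ → 680
ship_id=11: ✗
ship_id=12: ✓ → 843
ship_id=13: ✓ → 158
ship_id=14: ✓ → 203
ship_id=15: ✓ → 597
ship_id=16: ✓ → 815
ship_id=17: ✓ → 520
ship_id=18: ✗
fragile_avg = (169 + 680 + 843 + 158 + 203 + 597 + 815 + 520) / 8 = 498.125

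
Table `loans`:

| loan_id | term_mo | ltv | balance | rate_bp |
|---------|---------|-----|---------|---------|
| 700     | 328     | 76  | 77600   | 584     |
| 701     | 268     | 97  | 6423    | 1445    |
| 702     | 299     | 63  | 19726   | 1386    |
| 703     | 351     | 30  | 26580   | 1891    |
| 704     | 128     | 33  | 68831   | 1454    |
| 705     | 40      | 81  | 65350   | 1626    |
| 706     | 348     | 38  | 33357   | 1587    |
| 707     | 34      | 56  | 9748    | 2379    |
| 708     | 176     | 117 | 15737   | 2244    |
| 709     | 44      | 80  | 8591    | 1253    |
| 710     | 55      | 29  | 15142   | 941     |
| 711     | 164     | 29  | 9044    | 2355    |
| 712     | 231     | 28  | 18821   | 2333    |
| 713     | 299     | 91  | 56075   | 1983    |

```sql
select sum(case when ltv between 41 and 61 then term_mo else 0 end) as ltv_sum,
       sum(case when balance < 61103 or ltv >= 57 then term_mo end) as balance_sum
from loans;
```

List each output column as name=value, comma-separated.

ltv_sum=34, balance_sum=2637

[ltv_sum: ltv between 41 and 61]
loan_id=700: ✗
loan_id=701: ✗
loan_id=702: ✗
loan_id=703: ✗
loan_id=704: ✗
loan_id=705: ✗
loan_id=706: ✗
loan_id=707: ✓ → 34
loan_id=708: ✗
loan_id=709: ✗
loan_id=710: ✗
loan_id=711: ✗
loan_id=712: ✗
loan_id=713: ✗
ltv_sum = 34
—
[balance_sum: balance < 61103 or ltv >= 57]
loan_id=700: ✓ → 328
loan_id=701: ✓ → 268
loan_id=702: ✓ → 299
loan_id=703: ✓ → 351
loan_id=704: ✗
loan_id=705: ✓ → 40
loan_id=706: ✓ → 348
loan_id=707: ✓ → 34
loan_id=708: ✓ → 176
loan_id=709: ✓ → 44
loan_id=710: ✓ → 55
loan_id=711: ✓ → 164
loan_id=712: ✓ → 231
loan_id=713: ✓ → 299
balance_sum = 328 + 268 + 299 + 351 + 40 + 348 + 34 + 176 + 44 + 55 + 164 + 231 + 299 = 2637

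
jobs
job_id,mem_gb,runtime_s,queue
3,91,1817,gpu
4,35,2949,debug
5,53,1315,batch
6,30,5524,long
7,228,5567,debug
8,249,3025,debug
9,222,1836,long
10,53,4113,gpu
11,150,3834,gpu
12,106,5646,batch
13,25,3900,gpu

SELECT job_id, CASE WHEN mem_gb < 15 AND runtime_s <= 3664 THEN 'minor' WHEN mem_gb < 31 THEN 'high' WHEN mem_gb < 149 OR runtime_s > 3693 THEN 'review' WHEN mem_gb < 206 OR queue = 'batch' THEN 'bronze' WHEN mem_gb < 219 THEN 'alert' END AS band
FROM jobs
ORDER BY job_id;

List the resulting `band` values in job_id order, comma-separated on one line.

review, review, review, high, review, NULL, NULL, review, review, review, high

job_id=3: mem_gb < 149 OR runtime_s > 3693 → review
job_id=4: mem_gb < 149 OR runtime_s > 3693 → review
job_id=5: mem_gb < 149 OR runtime_s > 3693 → review
job_id=6: mem_gb < 31 → high
job_id=7: mem_gb < 149 OR runtime_s > 3693 → review
job_id=8: (no match → NULL) → NULL
job_id=9: (no match → NULL) → NULL
job_id=10: mem_gb < 149 OR runtime_s > 3693 → review
job_id=11: mem_gb < 149 OR runtime_s > 3693 → review
job_id=12: mem_gb < 149 OR runtime_s > 3693 → review
job_id=13: mem_gb < 31 → high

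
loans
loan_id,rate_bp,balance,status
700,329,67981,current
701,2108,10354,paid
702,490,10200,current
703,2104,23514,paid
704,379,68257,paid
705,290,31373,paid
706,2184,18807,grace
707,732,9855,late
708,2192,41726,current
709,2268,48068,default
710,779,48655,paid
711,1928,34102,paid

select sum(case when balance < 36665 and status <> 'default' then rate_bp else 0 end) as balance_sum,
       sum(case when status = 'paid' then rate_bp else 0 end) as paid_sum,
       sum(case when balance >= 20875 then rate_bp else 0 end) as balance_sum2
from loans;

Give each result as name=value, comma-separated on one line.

[balance_sum: balance < 36665 and status <> 'default']
loan_id=700: ✗
loan_id=701: ✓ → 2108
loan_id=702: ✓ → 490
loan_id=703: ✓ → 2104
loan_id=704: ✗
loan_id=705: ✓ → 290
loan_id=706: ✓ → 2184
loan_id=707: ✓ → 732
loan_id=708: ✗
loan_id=709: ✗
loan_id=710: ✗
loan_id=711: ✓ → 1928
balance_sum = 2108 + 490 + 2104 + 290 + 2184 + 732 + 1928 = 9836
—
[paid_sum: status = 'paid']
loan_id=700: ✗
loan_id=701: ✓ → 2108
loan_id=702: ✗
loan_id=703: ✓ → 2104
loan_id=704: ✓ → 379
loan_id=705: ✓ → 290
loan_id=706: ✗
loan_id=707: ✗
loan_id=708: ✗
loan_id=709: ✗
loan_id=710: ✓ → 779
loan_id=711: ✓ → 1928
paid_sum = 2108 + 2104 + 379 + 290 + 779 + 1928 = 7588
—
[balance_sum2: balance >= 20875]
loan_id=700: ✓ → 329
loan_id=701: ✗
loan_id=702: ✗
loan_id=703: ✓ → 2104
loan_id=704: ✓ → 379
loan_id=705: ✓ → 290
loan_id=706: ✗
loan_id=707: ✗
loan_id=708: ✓ → 2192
loan_id=709: ✓ → 2268
loan_id=710: ✓ → 779
loan_id=711: ✓ → 1928
balance_sum2 = 329 + 2104 + 379 + 290 + 2192 + 2268 + 779 + 1928 = 10269

balance_sum=9836, paid_sum=7588, balance_sum2=10269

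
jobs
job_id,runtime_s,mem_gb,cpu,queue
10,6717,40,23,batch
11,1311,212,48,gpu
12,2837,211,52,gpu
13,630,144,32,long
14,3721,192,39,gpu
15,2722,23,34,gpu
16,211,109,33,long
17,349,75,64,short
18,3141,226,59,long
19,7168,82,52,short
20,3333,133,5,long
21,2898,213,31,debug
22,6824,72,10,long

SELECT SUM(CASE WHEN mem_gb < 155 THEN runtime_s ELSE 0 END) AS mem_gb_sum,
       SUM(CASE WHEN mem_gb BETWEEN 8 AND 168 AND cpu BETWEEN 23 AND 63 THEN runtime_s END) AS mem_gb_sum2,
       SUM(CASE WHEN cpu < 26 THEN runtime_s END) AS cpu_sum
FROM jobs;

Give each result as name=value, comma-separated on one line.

[mem_gb_sum: mem_gb < 155]
job_id=10: ✓ → 6717
job_id=11: ✗
job_id=12: ✗
job_id=13: ✓ → 630
job_id=14: ✗
job_id=15: ✓ → 2722
job_id=16: ✓ → 211
job_id=17: ✓ → 349
job_id=18: ✗
job_id=19: ✓ → 7168
job_id=20: ✓ → 3333
job_id=21: ✗
job_id=22: ✓ → 6824
mem_gb_sum = 6717 + 630 + 2722 + 211 + 349 + 7168 + 3333 + 6824 = 27954
—
[mem_gb_sum2: mem_gb BETWEEN 8 AND 168 AND cpu BETWEEN 23 AND 63]
job_id=10: ✓ → 6717
job_id=11: ✗
job_id=12: ✗
job_id=13: ✓ → 630
job_id=14: ✗
job_id=15: ✓ → 2722
job_id=16: ✓ → 211
job_id=17: ✗
job_id=18: ✗
job_id=19: ✓ → 7168
job_id=20: ✗
job_id=21: ✗
job_id=22: ✗
mem_gb_sum2 = 6717 + 630 + 2722 + 211 + 7168 = 17448
—
[cpu_sum: cpu < 26]
job_id=10: ✓ → 6717
job_id=11: ✗
job_id=12: ✗
job_id=13: ✗
job_id=14: ✗
job_id=15: ✗
job_id=16: ✗
job_id=17: ✗
job_id=18: ✗
job_id=19: ✗
job_id=20: ✓ → 3333
job_id=21: ✗
job_id=22: ✓ → 6824
cpu_sum = 6717 + 3333 + 6824 = 16874

mem_gb_sum=27954, mem_gb_sum2=17448, cpu_sum=16874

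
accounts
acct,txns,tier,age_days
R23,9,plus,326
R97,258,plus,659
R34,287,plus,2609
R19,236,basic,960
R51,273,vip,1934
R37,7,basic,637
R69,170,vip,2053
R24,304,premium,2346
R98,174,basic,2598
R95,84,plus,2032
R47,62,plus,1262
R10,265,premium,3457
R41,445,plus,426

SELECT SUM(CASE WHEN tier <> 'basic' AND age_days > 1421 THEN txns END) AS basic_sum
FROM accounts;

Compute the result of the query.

acct=R23: ✗
acct=R97: ✗
acct=R34: ✓ → 287
acct=R19: ✗
acct=R51: ✓ → 273
acct=R37: ✗
acct=R69: ✓ → 170
acct=R24: ✓ → 304
acct=R98: ✗
acct=R95: ✓ → 84
acct=R47: ✗
acct=R10: ✓ → 265
acct=R41: ✗
basic_sum = 287 + 273 + 170 + 304 + 84 + 265 = 1383

1383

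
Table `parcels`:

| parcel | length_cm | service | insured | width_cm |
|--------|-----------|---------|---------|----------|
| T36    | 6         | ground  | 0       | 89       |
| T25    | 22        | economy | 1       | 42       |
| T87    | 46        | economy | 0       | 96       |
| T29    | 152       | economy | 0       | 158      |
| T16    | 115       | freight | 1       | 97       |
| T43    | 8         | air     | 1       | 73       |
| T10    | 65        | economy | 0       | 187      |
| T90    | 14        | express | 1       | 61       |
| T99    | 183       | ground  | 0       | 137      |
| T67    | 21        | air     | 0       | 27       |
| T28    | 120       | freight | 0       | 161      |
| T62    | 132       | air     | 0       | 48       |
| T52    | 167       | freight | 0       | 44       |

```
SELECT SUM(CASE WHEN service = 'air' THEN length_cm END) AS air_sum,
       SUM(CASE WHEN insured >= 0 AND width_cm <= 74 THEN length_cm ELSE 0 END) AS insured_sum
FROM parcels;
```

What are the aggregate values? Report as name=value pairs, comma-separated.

[air_sum: service = 'air']
parcel=T36: ✗
parcel=T25: ✗
parcel=T87: ✗
parcel=T29: ✗
parcel=T16: ✗
parcel=T43: ✓ → 8
parcel=T10: ✗
parcel=T90: ✗
parcel=T99: ✗
parcel=T67: ✓ → 21
parcel=T28: ✗
parcel=T62: ✓ → 132
parcel=T52: ✗
air_sum = 8 + 21 + 132 = 161
—
[insured_sum: insured >= 0 AND width_cm <= 74]
parcel=T36: ✗
parcel=T25: ✓ → 22
parcel=T87: ✗
parcel=T29: ✗
parcel=T16: ✗
parcel=T43: ✓ → 8
parcel=T10: ✗
parcel=T90: ✓ → 14
parcel=T99: ✗
parcel=T67: ✓ → 21
parcel=T28: ✗
parcel=T62: ✓ → 132
parcel=T52: ✓ → 167
insured_sum = 22 + 8 + 14 + 21 + 132 + 167 = 364

air_sum=161, insured_sum=364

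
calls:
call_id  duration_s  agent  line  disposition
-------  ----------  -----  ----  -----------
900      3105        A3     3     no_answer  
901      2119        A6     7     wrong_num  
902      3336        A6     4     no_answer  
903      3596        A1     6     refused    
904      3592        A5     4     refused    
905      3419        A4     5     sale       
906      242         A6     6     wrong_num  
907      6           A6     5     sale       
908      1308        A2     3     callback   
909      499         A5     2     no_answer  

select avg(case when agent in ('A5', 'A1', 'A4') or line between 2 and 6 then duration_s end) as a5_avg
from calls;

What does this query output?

2122.5555555556

call_id=900: ✓ → 3105
call_id=901: ✗
call_id=902: ✓ → 3336
call_id=903: ✓ → 3596
call_id=904: ✓ → 3592
call_id=905: ✓ → 3419
call_id=906: ✓ → 242
call_id=907: ✓ → 6
call_id=908: ✓ → 1308
call_id=909: ✓ → 499
a5_avg = (3105 + 3336 + 3596 + 3592 + 3419 + 242 + 6 + 1308 + 499) / 9 = 2122.5555555556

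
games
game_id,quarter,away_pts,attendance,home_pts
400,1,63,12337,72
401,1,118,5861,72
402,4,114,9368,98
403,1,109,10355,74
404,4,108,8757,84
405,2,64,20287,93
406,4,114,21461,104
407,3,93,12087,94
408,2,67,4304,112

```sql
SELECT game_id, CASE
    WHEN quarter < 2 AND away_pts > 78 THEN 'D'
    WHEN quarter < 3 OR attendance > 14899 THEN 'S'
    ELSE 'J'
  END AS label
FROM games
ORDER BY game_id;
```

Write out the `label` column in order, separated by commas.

S, D, J, D, J, S, S, J, S

game_id=400: quarter < 3 OR attendance > 14899 → S
game_id=401: quarter < 2 AND away_pts > 78 → D
game_id=402: ELSE → J
game_id=403: quarter < 2 AND away_pts > 78 → D
game_id=404: ELSE → J
game_id=405: quarter < 3 OR attendance > 14899 → S
game_id=406: quarter < 3 OR attendance > 14899 → S
game_id=407: ELSE → J
game_id=408: quarter < 3 OR attendance > 14899 → S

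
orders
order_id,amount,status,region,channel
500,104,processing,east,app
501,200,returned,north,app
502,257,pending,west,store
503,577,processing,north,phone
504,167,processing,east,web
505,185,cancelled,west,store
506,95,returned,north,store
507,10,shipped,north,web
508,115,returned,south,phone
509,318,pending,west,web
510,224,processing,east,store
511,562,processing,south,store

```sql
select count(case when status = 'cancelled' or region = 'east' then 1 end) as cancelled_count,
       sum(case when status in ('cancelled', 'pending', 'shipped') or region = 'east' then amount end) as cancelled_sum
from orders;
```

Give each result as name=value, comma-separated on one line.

cancelled_count=4, cancelled_sum=1265

[cancelled_count: status = 'cancelled' or region = 'east']
order_id=500: ✓ → 1
order_id=501: ✗
order_id=502: ✗
order_id=503: ✗
order_id=504: ✓ → 1
order_id=505: ✓ → 1
order_id=506: ✗
order_id=507: ✗
order_id=508: ✗
order_id=509: ✗
order_id=510: ✓ → 1
order_id=511: ✗
cancelled_count = COUNT(1, 1, 1, 1) = 4
—
[cancelled_sum: status in ('cancelled', 'pending', 'shipped') or region = 'east']
order_id=500: ✓ → 104
order_id=501: ✗
order_id=502: ✓ → 257
order_id=503: ✗
order_id=504: ✓ → 167
order_id=505: ✓ → 185
order_id=506: ✗
order_id=507: ✓ → 10
order_id=508: ✗
order_id=509: ✓ → 318
order_id=510: ✓ → 224
order_id=511: ✗
cancelled_sum = 104 + 257 + 167 + 185 + 10 + 318 + 224 = 1265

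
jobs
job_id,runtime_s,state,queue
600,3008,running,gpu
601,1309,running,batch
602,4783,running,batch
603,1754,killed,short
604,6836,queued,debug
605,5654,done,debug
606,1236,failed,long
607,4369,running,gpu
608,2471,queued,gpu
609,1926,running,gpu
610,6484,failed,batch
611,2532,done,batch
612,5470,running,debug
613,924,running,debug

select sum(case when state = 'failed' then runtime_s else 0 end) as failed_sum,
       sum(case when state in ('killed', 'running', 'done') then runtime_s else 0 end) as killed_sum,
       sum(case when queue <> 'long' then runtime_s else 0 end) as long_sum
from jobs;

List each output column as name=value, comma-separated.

[failed_sum: state = 'failed']
job_id=600: ✗
job_id=601: ✗
job_id=602: ✗
job_id=603: ✗
job_id=604: ✗
job_id=605: ✗
job_id=606: ✓ → 1236
job_id=607: ✗
job_id=608: ✗
job_id=609: ✗
job_id=610: ✓ → 6484
job_id=611: ✗
job_id=612: ✗
job_id=613: ✗
failed_sum = 1236 + 6484 = 7720
—
[killed_sum: state in ('killed', 'running', 'done')]
job_id=600: ✓ → 3008
job_id=601: ✓ → 1309
job_id=602: ✓ → 4783
job_id=603: ✓ → 1754
job_id=604: ✗
job_id=605: ✓ → 5654
job_id=606: ✗
job_id=607: ✓ → 4369
job_id=608: ✗
job_id=609: ✓ → 1926
job_id=610: ✗
job_id=611: ✓ → 2532
job_id=612: ✓ → 5470
job_id=613: ✓ → 924
killed_sum = 3008 + 1309 + 4783 + 1754 + 5654 + 4369 + 1926 + 2532 + 5470 + 924 = 31729
—
[long_sum: queue <> 'long']
job_id=600: ✓ → 3008
job_id=601: ✓ → 1309
job_id=602: ✓ → 4783
job_id=603: ✓ → 1754
job_id=604: ✓ → 6836
job_id=605: ✓ → 5654
job_id=606: ✗
job_id=607: ✓ → 4369
job_id=608: ✓ → 2471
job_id=609: ✓ → 1926
job_id=610: ✓ → 6484
job_id=611: ✓ → 2532
job_id=612: ✓ → 5470
job_id=613: ✓ → 924
long_sum = 3008 + 1309 + 4783 + 1754 + 6836 + 5654 + 4369 + 2471 + 1926 + 6484 + 2532 + 5470 + 924 = 47520

failed_sum=7720, killed_sum=31729, long_sum=47520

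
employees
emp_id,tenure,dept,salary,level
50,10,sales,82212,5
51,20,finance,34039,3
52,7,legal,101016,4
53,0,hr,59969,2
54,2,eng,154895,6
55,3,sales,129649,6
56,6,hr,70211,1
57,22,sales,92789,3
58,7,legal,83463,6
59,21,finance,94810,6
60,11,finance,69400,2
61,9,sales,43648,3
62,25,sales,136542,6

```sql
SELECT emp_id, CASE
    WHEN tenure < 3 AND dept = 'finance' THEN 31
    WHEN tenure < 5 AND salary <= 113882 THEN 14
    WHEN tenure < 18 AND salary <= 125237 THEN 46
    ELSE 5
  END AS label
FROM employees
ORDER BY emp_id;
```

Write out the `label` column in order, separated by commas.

46, 5, 46, 14, 5, 5, 46, 5, 46, 5, 46, 46, 5

emp_id=50: tenure < 18 AND salary <= 125237 → 46
emp_id=51: ELSE → 5
emp_id=52: tenure < 18 AND salary <= 125237 → 46
emp_id=53: tenure < 5 AND salary <= 113882 → 14
emp_id=54: ELSE → 5
emp_id=55: ELSE → 5
emp_id=56: tenure < 18 AND salary <= 125237 → 46
emp_id=57: ELSE → 5
emp_id=58: tenure < 18 AND salary <= 125237 → 46
emp_id=59: ELSE → 5
emp_id=60: tenure < 18 AND salary <= 125237 → 46
emp_id=61: tenure < 18 AND salary <= 125237 → 46
emp_id=62: ELSE → 5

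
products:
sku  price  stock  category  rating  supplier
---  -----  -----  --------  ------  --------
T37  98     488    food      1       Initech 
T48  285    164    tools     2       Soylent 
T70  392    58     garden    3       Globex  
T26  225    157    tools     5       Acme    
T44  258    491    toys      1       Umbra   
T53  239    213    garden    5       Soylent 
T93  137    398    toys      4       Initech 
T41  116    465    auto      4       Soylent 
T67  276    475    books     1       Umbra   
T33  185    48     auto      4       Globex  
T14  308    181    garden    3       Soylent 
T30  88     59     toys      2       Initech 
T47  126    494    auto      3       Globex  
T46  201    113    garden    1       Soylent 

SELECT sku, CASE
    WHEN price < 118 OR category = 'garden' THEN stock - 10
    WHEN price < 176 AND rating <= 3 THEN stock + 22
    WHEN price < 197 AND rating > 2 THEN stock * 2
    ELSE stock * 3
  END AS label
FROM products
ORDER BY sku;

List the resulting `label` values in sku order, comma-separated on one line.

171, 471, 49, 96, 478, 455, 1473, 103, 516, 492, 203, 1425, 48, 796

sku=T14: price < 118 OR category = 'garden' → 171
sku=T26: ELSE → 471
sku=T30: price < 118 OR category = 'garden' → 49
sku=T33: price < 197 AND rating > 2 → 96
sku=T37: price < 118 OR category = 'garden' → 478
sku=T41: price < 118 OR category = 'garden' → 455
sku=T44: ELSE → 1473
sku=T46: price < 118 OR category = 'garden' → 103
sku=T47: price < 176 AND rating <= 3 → 516
sku=T48: ELSE → 492
sku=T53: price < 118 OR category = 'garden' → 203
sku=T67: ELSE → 1425
sku=T70: price < 118 OR category = 'garden' → 48
sku=T93: price < 197 AND rating > 2 → 796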